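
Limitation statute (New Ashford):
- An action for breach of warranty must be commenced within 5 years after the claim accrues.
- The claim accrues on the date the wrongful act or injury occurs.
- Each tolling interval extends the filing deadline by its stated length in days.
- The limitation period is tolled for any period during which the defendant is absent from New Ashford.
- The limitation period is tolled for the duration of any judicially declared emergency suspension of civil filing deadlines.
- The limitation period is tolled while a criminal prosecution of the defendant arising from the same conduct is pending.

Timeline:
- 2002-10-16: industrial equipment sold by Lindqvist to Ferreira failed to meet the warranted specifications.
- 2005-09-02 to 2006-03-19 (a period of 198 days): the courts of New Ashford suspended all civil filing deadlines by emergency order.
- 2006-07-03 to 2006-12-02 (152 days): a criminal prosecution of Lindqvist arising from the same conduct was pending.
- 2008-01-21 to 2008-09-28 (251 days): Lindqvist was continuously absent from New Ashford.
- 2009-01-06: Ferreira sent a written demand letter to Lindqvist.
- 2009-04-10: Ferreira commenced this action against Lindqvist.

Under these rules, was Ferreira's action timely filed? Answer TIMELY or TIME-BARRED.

The claim accrued on 2002-10-16, when the wrongful act occurred.
The untolled deadline — 5 years after 2002-10-16 — is 2007-10-16.
The emergency suspension of filing deadlines from 2005-09-02 to 2006-03-19 tolled the period for 198 days, extending the deadline to 2008-05-01.
The period was tolled for 152 days by the pending criminal prosecution (2006-07-03 to 2006-12-02), pushing the deadline to 2008-09-30.
Because the defendant's absence from the jurisdiction ran from 2008-01-21 to 2008-09-28, the deadline is extended by 251 days to 2009-06-08.
The other events in the timeline have no effect on the limitation period under the stated rules.
Ferreira filed on 2009-04-10, before the 2009-06-08 deadline, so the action is timely.

TIMELY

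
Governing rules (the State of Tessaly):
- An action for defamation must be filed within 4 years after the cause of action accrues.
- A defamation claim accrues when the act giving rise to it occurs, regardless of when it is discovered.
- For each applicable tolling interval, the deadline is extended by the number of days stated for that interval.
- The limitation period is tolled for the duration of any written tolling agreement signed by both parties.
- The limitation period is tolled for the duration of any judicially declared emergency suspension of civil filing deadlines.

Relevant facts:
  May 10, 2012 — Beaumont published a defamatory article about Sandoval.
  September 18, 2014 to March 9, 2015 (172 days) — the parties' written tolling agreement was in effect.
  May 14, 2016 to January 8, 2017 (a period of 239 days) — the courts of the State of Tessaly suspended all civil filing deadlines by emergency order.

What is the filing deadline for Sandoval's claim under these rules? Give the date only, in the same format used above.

June 25, 2017

The claim accrued on May 10, 2012, when the wrongful act occurred.
Adding the 4 years base period to May 10, 2012 gives a deadline of May 10, 2016, before any tolling.
The written tolling agreement from September 18, 2014 to March 9, 2015 tolled the period for 172 days, extending the deadline to October 29, 2016.
The period was tolled for 239 days by the emergency suspension of filing deadlines (May 14, 2016 to January 8, 2017), pushing the deadline to June 25, 2017.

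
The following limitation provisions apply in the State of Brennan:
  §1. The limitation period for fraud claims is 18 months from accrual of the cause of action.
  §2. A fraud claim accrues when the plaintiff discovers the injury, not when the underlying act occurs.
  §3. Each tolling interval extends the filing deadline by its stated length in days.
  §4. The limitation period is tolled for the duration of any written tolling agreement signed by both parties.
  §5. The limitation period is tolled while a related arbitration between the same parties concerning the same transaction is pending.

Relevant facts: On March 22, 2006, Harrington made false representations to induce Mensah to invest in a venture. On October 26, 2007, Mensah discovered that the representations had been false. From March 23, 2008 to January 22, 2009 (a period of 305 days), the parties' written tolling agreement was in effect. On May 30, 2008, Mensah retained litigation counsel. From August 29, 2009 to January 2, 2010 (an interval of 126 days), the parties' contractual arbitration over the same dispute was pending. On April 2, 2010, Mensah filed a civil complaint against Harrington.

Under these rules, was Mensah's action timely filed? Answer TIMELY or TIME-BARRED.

The claim did not accrue until Mensah discovered the injury on October 26, 2007; the March 22, 2006 act date does not start the clock under the stated rule.
Adding the 18 months base period to October 26, 2007 gives a deadline of April 26, 2009, before any tolling.
The written tolling agreement from March 23, 2008 to January 22, 2009 tolled the period for 305 days, extending the deadline to February 25, 2010.
The pending related arbitration from August 29, 2009 to January 2, 2010 tolled the period for 126 days, extending the deadline to July 1, 2010.
The other events in the timeline have no effect on the limitation period under the stated rules.
Mensah filed on April 2, 2010, before the July 1, 2010 deadline, so the action is timely.

TIMELY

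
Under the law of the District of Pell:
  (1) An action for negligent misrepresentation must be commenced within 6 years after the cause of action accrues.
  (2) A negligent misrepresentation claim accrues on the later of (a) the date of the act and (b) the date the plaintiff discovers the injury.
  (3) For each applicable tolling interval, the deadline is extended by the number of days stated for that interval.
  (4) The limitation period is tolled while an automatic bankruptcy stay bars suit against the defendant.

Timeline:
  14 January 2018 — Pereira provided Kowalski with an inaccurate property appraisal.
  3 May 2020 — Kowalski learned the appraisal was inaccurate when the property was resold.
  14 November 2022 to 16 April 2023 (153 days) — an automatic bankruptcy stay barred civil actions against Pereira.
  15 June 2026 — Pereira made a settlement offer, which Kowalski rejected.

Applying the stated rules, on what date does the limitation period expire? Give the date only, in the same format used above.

Because discovery on 3 May 2020 post-dates the 14 January 2018 act, accrual under the later-of rule falls on 3 May 2020.
The untolled deadline — 6 years after 3 May 2020 — is 3 May 2026.
Because the automatic bankruptcy stay ran from 14 November 2022 to 16 April 2023, the deadline is extended by 153 days to 3 October 2026.
None of the other events listed affects the running of the period under the stated rules.

3 October 2026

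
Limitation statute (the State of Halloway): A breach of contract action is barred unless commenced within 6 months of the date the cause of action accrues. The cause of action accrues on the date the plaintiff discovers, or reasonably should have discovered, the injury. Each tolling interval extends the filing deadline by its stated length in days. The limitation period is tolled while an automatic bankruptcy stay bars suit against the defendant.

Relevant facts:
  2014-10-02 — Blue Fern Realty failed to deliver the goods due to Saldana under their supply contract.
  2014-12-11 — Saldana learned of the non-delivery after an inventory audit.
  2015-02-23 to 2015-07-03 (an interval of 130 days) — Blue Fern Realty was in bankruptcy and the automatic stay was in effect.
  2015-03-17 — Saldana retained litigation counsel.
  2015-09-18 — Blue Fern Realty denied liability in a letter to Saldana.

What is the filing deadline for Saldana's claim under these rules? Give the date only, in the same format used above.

2015-10-19

Accrual is tied to discovery, so the period began on 2014-12-11 rather than on 2014-10-02 when the act occurred.
The untolled deadline — 6 months after 2014-12-11 — is 2015-06-11.
Because the automatic bankruptcy stay ran from 2015-02-23 to 2015-07-03, the deadline is extended by 130 days to 2015-10-19.
Nothing else in the chronology tolls or restarts the period.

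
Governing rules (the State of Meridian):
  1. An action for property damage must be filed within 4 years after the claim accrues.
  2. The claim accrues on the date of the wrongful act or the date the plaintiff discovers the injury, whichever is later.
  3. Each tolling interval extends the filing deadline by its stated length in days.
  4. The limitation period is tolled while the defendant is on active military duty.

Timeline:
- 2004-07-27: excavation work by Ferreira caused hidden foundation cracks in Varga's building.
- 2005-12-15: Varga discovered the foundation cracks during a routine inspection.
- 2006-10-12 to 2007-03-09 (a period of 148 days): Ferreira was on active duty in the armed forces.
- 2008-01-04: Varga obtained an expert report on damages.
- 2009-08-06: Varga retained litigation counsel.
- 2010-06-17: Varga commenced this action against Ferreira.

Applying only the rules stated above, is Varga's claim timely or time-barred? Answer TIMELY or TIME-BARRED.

TIME-BARRED

Because discovery on 2005-12-15 post-dates the 2004-07-27 act, accrual under the later-of rule falls on 2005-12-15.
The untolled deadline — 4 years after 2005-12-15 — is 2009-12-15.
Because the defendant's active military service ran from 2006-10-12 to 2007-03-09, the deadline is extended by 148 days to 2010-05-12.
Nothing else in the chronology tolls or restarts the period.
Varga filed on 2010-06-17, after the 2010-05-12 deadline, so the action is time-barred.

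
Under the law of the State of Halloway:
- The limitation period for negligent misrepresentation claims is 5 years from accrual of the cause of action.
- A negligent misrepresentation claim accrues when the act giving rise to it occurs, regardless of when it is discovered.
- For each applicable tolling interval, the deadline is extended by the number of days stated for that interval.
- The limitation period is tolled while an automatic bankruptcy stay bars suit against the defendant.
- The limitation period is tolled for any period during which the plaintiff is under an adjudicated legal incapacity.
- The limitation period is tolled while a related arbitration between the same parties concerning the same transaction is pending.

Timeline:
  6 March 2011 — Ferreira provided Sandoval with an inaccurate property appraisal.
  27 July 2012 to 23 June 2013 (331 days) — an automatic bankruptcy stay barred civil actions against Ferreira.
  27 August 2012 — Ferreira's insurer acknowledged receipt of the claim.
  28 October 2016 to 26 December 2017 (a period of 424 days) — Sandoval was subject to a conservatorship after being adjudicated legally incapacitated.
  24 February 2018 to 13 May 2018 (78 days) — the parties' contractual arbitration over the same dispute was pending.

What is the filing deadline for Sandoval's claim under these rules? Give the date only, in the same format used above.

The claim accrued on 6 March 2011, when the wrongful act occurred.
5 years from 6 March 2011 is 6 March 2016.
Because the automatic bankruptcy stay ran from 27 July 2012 to 23 June 2013, the deadline is extended by 331 days to 31 January 2017.
The plaintiff's legal incapacity from 28 October 2016 to 26 December 2017 tolled the period for 424 days, extending the deadline to 31 March 2018.
The pending related arbitration from 24 February 2018 to 13 May 2018 tolled the period for 78 days, extending the deadline to 17 June 2018.
Nothing else in the chronology tolls or restarts the period.

17 June 2018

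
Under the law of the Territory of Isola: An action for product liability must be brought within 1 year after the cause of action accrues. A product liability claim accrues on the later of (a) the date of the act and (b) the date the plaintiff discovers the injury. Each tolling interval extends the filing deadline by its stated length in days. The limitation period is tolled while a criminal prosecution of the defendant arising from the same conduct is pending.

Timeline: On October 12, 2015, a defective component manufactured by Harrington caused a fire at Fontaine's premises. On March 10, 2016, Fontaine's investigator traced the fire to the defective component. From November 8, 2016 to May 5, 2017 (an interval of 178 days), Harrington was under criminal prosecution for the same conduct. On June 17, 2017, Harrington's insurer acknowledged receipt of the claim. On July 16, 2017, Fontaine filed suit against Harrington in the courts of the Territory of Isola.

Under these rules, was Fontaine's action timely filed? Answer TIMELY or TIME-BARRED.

Taking the later of the act (October 12, 2015) and discovery (March 10, 2016), the claim accrued on March 10, 2016.
Adding the 1 year base period to March 10, 2016 gives a deadline of March 10, 2017, before any tolling.
Because the pending criminal prosecution ran from November 8, 2016 to May 5, 2017, the deadline is extended by 178 days to September 4, 2017.
None of the other events listed affects the running of the period under the stated rules.
Fontaine filed on July 16, 2017, before the September 4, 2017 deadline, so the action is timely.

TIMELY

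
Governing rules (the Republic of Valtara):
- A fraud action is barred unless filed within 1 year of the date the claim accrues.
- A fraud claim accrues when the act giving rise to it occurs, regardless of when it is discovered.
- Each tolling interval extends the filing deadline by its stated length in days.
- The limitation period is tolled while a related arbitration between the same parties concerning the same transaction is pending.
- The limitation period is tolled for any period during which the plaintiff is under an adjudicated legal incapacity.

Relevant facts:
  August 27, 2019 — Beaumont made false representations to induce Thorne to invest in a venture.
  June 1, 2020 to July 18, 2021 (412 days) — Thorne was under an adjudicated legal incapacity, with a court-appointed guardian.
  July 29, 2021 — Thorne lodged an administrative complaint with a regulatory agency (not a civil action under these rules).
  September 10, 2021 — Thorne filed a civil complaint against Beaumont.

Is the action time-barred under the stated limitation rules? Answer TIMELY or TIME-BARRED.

TIMELY

The claim accrued on August 27, 2019, the date of the act.
The untolled deadline — 1 year after August 27, 2019 — is August 27, 2020.
The plaintiff's legal incapacity from June 1, 2020 to July 18, 2021 tolled the period for 412 days, extending the deadline to October 13, 2021.
Nothing else in the chronology tolls or restarts the period.
Filing on September 10, 2021 beat the October 13, 2021 deadline — the action is timely.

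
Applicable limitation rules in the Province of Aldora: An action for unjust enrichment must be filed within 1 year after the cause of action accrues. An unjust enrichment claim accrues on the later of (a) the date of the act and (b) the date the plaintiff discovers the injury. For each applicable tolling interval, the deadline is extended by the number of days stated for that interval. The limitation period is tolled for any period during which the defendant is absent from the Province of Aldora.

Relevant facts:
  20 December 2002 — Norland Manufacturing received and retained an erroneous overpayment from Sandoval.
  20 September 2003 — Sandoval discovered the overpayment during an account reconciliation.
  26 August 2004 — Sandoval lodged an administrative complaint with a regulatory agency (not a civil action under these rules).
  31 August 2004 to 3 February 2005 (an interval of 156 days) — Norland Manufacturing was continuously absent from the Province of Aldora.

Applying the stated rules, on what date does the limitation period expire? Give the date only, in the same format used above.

The claim accrued on 20 September 2003 — the later of the 20 December 2002 act and the 20 September 2003 discovery.
Adding the 1 year base period to 20 September 2003 gives a deadline of 20 September 2004, before any tolling.
The period was tolled for 156 days by the defendant's absence from the jurisdiction (31 August 2004 to 3 February 2005), pushing the deadline to 23 February 2005.
The other events in the timeline have no effect on the limitation period under the stated rules.

23 February 2005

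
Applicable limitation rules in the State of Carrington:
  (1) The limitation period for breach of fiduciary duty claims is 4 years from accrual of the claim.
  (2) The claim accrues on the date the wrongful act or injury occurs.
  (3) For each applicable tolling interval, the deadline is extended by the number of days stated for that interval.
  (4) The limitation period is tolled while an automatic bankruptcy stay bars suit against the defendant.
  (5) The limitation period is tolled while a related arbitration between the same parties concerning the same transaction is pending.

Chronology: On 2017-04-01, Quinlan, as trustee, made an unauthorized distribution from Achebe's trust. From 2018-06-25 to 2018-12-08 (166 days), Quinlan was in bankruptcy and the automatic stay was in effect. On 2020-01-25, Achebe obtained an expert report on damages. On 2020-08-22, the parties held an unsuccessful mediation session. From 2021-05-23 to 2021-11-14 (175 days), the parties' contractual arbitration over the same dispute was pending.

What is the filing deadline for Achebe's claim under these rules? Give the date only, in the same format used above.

2022-03-08

The claim accrued on 2017-04-01, when the wrongful act occurred.
The untolled deadline — 4 years after 2017-04-01 — is 2021-04-01.
The period was tolled for 166 days by the automatic bankruptcy stay (2018-06-25 to 2018-12-08), pushing the deadline to 2021-09-14.
Because the pending related arbitration ran from 2021-05-23 to 2021-11-14, the deadline is extended by 175 days to 2022-03-08.
None of the other events listed affects the running of the period under the stated rules.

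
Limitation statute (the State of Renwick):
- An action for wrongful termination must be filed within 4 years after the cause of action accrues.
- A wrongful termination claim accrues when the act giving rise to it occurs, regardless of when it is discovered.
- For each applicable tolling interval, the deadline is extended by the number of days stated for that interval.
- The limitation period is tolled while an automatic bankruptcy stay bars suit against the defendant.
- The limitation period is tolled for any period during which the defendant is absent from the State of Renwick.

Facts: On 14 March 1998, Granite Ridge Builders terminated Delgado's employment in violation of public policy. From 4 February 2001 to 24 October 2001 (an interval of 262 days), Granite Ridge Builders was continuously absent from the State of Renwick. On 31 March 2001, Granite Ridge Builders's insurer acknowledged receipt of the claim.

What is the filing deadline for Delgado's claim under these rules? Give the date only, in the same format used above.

The limitation period began to run on 14 March 1998.
4 years from 14 March 1998 is 14 March 2002.
The defendant's absence from the jurisdiction from 4 February 2001 to 24 October 2001 tolled the period for 262 days, extending the deadline to 1 December 2002.
None of the other events listed affects the running of the period under the stated rules.

1 December 2002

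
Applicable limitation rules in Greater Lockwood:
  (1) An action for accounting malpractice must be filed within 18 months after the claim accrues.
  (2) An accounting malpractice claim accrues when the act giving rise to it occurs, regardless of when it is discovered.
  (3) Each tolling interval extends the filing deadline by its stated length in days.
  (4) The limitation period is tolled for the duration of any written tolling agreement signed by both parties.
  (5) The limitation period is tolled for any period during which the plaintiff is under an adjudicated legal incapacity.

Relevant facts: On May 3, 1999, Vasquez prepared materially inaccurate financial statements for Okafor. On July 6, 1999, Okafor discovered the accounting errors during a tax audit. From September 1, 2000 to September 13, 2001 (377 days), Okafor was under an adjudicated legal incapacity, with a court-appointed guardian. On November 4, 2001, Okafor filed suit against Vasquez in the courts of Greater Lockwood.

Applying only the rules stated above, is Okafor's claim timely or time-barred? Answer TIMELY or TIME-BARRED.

TIMELY

The claim accrued on May 3, 1999, when the wrongful act occurred; under the stated occurrence rule the July 6, 1999 discovery does not delay accrual.
18 months from May 3, 1999 is November 3, 2000.
Because the plaintiff's legal incapacity ran from September 1, 2000 to September 13, 2001, the deadline is extended by 377 days to November 15, 2001.
Filing on November 4, 2001 beat the November 15, 2001 deadline — the action is timely.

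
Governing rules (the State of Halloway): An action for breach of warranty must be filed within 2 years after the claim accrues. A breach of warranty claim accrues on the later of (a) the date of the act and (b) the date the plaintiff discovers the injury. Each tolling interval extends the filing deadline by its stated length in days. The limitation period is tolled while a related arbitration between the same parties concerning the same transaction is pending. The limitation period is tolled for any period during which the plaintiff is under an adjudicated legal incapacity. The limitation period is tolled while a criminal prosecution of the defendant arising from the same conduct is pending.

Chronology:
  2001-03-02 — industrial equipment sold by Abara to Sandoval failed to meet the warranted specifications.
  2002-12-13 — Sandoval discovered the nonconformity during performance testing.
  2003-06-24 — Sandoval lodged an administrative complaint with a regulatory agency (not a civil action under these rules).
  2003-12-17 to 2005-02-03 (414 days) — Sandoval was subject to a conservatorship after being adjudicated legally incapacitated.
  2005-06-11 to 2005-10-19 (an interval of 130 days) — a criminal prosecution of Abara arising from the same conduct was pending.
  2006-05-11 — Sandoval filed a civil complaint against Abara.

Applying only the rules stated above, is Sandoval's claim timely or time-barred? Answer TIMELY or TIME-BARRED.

Because discovery on 2002-12-13 post-dates the 2001-03-02 act, accrual under the later-of rule falls on 2002-12-13.
2 years from 2002-12-13 is 2004-12-13.
The period was tolled for 414 days by the plaintiff's legal incapacity (2003-12-17 to 2005-02-03), pushing the deadline to 2006-01-31.
The period was tolled for 130 days by the pending criminal prosecution (2005-06-11 to 2005-10-19), pushing the deadline to 2006-06-10.
The other events in the timeline have no effect on the limitation period under the stated rules.
Filing on 2006-05-11 beat the 2006-06-10 deadline — the action is timely.

TIMELY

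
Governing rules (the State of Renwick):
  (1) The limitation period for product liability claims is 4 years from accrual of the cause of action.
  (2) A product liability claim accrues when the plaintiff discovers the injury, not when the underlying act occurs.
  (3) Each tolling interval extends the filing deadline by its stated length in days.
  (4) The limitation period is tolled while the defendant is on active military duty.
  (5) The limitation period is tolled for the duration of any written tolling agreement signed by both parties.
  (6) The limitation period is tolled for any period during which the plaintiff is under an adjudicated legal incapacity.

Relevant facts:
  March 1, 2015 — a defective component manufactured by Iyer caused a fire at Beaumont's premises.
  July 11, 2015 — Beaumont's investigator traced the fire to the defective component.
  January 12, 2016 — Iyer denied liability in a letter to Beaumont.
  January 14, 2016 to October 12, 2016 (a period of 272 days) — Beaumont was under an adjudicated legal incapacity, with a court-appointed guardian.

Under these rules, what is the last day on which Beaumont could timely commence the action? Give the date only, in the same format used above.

Accrual is tied to discovery, so the period began on July 11, 2015 rather than on March 1, 2015 when the act occurred.
The untolled deadline — 4 years after July 11, 2015 — is July 11, 2019.
Because the plaintiff's legal incapacity ran from January 14, 2016 to October 12, 2016, the deadline is extended by 272 days to April 8, 2020.
The other events in the timeline have no effect on the limitation period under the stated rules.

April 8, 2020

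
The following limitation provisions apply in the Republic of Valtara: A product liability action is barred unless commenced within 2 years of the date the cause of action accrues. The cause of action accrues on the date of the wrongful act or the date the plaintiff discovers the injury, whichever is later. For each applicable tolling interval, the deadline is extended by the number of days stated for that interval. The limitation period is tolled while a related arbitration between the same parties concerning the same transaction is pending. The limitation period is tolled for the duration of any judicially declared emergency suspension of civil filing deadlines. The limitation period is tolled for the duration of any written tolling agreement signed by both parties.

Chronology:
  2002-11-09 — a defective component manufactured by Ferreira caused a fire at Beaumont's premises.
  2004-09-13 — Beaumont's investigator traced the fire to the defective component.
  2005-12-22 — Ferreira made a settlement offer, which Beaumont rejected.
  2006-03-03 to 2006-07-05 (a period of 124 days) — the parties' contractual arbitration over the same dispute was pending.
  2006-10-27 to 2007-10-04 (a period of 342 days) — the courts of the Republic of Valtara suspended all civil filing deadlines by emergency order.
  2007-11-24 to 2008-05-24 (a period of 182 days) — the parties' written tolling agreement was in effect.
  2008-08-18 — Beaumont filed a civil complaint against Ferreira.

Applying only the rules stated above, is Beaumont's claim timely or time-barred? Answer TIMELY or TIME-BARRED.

TIME-BARRED

Taking the later of the act (2002-11-09) and discovery (2004-09-13), the claim accrued on 2004-09-13.
2 years from 2004-09-13 is 2006-09-13.
The pending related arbitration from 2006-03-03 to 2006-07-05 tolled the period for 124 days, extending the deadline to 2007-01-15.
The period was tolled for 342 days by the emergency suspension of filing deadlines (2006-10-27 to 2007-10-04), pushing the deadline to 2007-12-23.
The written tolling agreement from 2007-11-24 to 2008-05-24 tolled the period for 182 days, extending the deadline to 2008-06-22.
Nothing else in the chronology tolls or restarts the period.
Filing on 2008-08-18 missed the 2008-06-22 deadline — the action is time-barred.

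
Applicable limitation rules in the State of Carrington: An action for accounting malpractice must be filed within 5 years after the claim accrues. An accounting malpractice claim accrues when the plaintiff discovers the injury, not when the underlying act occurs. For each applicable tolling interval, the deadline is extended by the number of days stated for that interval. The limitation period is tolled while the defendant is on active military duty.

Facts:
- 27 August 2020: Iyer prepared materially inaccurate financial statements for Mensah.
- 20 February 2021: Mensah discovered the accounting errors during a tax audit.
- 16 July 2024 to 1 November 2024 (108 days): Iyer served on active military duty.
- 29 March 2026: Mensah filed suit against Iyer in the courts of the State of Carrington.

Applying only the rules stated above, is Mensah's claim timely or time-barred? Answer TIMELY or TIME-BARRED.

TIMELY

Accrual is tied to discovery, so the period began on 20 February 2021 rather than on 27 August 2020 when the act occurred.
5 years from 20 February 2021 is 20 February 2026.
The defendant's active military service from 16 July 2024 to 1 November 2024 tolled the period for 108 days, extending the deadline to 8 June 2026.
Mensah filed on 29 March 2026, before the 8 June 2026 deadline, so the action is timely.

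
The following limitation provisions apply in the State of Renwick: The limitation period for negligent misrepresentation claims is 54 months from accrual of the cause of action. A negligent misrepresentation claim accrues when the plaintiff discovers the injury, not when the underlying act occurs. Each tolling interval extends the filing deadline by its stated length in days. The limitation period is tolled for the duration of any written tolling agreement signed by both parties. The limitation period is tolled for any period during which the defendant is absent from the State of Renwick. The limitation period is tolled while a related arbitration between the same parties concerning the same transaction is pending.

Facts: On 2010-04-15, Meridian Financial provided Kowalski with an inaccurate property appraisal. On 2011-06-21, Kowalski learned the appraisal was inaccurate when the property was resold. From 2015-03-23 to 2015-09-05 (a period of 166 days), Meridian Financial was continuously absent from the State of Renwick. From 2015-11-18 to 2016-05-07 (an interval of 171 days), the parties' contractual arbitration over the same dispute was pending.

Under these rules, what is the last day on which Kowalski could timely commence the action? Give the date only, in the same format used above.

Under the discovery rule, the claim accrued on 2011-06-21, when Kowalski discovered the injury — not on the 2010-04-15 date of the underlying act.
The untolled deadline — 54 months after 2011-06-21 — is 2015-12-21.
Because the defendant's absence from the jurisdiction ran from 2015-03-23 to 2015-09-05, the deadline is extended by 166 days to 2016-06-04.
The pending related arbitration from 2015-11-18 to 2016-05-07 tolled the period for 171 days, extending the deadline to 2016-11-22.

2016-11-22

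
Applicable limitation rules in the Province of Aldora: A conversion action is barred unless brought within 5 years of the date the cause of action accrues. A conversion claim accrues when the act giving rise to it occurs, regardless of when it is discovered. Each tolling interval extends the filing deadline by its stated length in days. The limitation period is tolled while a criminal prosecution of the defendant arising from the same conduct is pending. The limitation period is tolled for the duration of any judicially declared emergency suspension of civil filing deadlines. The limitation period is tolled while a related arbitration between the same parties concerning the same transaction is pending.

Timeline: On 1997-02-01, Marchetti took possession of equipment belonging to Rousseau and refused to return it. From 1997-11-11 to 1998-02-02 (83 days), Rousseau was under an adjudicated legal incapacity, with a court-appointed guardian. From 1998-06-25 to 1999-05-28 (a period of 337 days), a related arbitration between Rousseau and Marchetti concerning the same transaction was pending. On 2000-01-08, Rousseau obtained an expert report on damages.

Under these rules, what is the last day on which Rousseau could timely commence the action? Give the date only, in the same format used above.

The claim accrued on 1997-02-01, when the wrongful act occurred.
5 years from 1997-02-01 is 2002-02-01.
The pending related arbitration from 1998-06-25 to 1999-05-28 tolled the period for 337 days, extending the deadline to 2003-01-04.
The plaintiff's legal incapacity from 1997-11-11 to 1998-02-02 does not toll the period, because no stated rule makes the plaintiff's incapacity a tolling event.
The other events in the timeline have no effect on the limitation period under the stated rules.

2003-01-04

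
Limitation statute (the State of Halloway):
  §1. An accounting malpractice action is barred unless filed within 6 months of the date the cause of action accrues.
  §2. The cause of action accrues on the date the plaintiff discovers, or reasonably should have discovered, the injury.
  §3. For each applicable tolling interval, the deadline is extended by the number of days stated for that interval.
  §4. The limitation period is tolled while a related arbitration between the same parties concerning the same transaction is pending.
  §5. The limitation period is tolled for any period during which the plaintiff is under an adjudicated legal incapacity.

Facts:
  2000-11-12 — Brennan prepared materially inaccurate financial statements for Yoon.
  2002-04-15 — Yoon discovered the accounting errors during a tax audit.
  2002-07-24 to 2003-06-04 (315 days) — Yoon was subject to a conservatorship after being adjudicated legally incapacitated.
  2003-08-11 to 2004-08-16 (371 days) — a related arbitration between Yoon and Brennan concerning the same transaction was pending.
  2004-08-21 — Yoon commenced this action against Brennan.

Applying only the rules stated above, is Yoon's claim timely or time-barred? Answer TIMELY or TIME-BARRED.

The claim did not accrue until Yoon discovered the injury on 2002-04-15; the 2000-11-12 act date does not start the clock under the stated rule.
The untolled deadline — 6 months after 2002-04-15 — is 2002-10-15.
The period was tolled for 315 days by the plaintiff's legal incapacity (2002-07-24 to 2003-06-04), pushing the deadline to 2003-08-26.
The pending related arbitration from 2003-08-11 to 2004-08-16 tolled the period for 371 days, extending the deadline to 2004-08-31.
Filing on 2004-08-21 beat the 2004-08-31 deadline — the action is timely.

TIMELY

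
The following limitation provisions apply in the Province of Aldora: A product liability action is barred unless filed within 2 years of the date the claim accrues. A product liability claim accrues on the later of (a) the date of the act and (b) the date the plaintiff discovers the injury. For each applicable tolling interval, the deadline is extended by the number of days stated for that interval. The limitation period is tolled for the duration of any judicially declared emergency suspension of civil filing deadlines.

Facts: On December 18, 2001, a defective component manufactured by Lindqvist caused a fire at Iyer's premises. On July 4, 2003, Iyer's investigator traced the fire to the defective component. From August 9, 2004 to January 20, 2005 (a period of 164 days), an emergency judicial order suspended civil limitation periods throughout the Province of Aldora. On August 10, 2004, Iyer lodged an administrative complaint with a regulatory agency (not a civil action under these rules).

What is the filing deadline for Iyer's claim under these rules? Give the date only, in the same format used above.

December 15, 2005

The claim accrued on July 4, 2003 — the later of the December 18, 2001 act and the July 4, 2003 discovery.
2 years from July 4, 2003 is July 4, 2005.
Because the emergency suspension of filing deadlines ran from August 9, 2004 to January 20, 2005, the deadline is extended by 164 days to December 15, 2005.
The other events in the timeline have no effect on the limitation period under the stated rules.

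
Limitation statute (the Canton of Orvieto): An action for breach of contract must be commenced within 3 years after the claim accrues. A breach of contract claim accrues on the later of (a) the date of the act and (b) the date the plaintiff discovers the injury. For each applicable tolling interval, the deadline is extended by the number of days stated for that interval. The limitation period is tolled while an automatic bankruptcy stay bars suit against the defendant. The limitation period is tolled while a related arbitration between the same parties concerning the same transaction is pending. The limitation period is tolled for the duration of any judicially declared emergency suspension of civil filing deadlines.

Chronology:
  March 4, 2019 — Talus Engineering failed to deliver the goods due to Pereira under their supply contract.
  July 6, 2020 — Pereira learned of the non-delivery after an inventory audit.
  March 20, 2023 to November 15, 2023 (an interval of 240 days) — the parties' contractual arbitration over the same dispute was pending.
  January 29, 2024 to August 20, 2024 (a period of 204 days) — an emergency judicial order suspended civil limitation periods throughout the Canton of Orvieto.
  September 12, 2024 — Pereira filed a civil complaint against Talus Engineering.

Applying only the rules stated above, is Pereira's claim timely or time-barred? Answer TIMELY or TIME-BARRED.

Because discovery on July 6, 2020 post-dates the March 4, 2019 act, accrual under the later-of rule falls on July 6, 2020.
Adding the 3 years base period to July 6, 2020 gives a deadline of July 6, 2023, before any tolling.
The pending related arbitration from March 20, 2023 to November 15, 2023 tolled the period for 240 days, extending the deadline to March 2, 2024.
Because the emergency suspension of filing deadlines ran from January 29, 2024 to August 20, 2024, the deadline is extended by 204 days to September 22, 2024.
Filing on September 12, 2024 beat the September 22, 2024 deadline — the action is timely.

TIMELY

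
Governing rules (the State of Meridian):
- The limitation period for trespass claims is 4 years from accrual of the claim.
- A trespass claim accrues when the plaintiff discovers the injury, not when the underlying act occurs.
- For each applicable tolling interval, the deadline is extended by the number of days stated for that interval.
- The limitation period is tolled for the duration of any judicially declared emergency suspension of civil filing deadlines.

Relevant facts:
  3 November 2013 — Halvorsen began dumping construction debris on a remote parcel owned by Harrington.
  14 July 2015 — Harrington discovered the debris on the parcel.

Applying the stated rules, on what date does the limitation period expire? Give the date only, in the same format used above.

Accrual is tied to discovery, so the period began on 14 July 2015 rather than on 3 November 2013 when the act occurred.
Adding the 4 years base period to 14 July 2015 gives a deadline of 14 July 2019, before any tolling.

14 July 2019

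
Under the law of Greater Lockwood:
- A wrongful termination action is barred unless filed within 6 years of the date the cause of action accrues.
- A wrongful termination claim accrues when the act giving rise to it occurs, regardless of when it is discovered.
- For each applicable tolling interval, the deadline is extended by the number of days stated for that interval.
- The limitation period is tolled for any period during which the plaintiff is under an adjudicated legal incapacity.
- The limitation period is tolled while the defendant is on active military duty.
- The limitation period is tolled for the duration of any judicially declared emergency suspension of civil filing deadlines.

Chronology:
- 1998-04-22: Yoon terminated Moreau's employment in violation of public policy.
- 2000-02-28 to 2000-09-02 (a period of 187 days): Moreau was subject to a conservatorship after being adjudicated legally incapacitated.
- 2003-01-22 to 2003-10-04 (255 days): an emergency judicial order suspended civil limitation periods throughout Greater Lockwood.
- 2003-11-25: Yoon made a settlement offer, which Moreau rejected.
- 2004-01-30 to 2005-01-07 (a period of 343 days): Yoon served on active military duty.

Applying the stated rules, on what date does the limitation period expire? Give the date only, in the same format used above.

2006-06-16

The cause of action accrued on 1998-04-22, the date of the act.
The untolled deadline — 6 years after 1998-04-22 — is 2004-04-22.
The plaintiff's legal incapacity from 2000-02-28 to 2000-09-02 tolled the period for 187 days, extending the deadline to 2004-10-26.
Because the emergency suspension of filing deadlines ran from 2003-01-22 to 2003-10-04, the deadline is extended by 255 days to 2005-07-08.
The period was tolled for 343 days by the defendant's active military service (2004-01-30 to 2005-01-07), pushing the deadline to 2006-06-16.
None of the other events listed affects the running of the period under the stated rules.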